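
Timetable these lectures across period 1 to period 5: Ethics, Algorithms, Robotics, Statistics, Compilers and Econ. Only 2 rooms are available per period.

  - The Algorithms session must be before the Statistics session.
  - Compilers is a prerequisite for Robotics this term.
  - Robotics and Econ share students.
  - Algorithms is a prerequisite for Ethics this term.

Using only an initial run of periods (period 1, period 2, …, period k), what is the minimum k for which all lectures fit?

3

The precedence chain requires at least 2 distinct periods.
With at most 2 per period and 6 lectures, at least 3 periods are needed.
3 works (last occupied period: period 3): for example Econ -> period 3; Ethics -> period 2; Statistics -> period 3; Compilers -> period 1; Robotics -> period 2; Algorithms -> period 1.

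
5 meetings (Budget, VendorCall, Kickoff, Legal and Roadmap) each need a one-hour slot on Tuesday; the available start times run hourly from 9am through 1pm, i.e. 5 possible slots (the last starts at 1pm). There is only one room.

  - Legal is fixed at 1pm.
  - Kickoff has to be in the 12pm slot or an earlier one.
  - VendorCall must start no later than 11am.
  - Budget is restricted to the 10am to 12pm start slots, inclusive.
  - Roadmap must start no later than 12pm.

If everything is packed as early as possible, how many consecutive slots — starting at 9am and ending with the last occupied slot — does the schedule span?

5

With at most 1 per slot and 5 meetings, at least 5 slots are needed.
Legal can't be placed before 1pm — that is slot 5 counting from 9am — so the schedule must run through at least 5 slots.
5 works (last occupied slot: 1pm): for example Kickoff -> 11am; Budget -> 10am; VendorCall -> 9am; Roadmap -> 12pm; Legal -> 1pm.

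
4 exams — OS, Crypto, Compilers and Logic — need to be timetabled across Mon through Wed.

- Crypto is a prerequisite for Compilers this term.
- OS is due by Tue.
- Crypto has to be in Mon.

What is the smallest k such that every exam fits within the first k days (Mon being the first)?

2

The precedence chain requires at least 2 distinct days.
2 works (last occupied day: Tue): for example Compilers in Tue; Logic in Mon; OS in Mon; Crypto in Mon.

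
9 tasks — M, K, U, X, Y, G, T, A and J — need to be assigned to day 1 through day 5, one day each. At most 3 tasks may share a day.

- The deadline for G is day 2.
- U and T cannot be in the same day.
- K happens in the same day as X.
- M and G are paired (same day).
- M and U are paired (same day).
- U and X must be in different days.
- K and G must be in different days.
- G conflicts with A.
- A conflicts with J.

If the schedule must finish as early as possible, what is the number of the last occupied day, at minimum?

With at most 3 per day and 9 tasks, at least 3 days are needed.
3 works (last occupied day: day 3): for example G=day 1, M=day 1, T=day 3, Y=day 3, K=day 2, J=day 3, A=day 2, U=day 1, X=day 2.

3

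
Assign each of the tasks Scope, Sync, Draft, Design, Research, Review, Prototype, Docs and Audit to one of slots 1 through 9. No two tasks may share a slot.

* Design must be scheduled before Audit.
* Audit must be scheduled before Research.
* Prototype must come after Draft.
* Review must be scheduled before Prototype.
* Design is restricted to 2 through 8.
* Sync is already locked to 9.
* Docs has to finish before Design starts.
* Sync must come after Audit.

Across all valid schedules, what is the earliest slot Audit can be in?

Precedence pushes Audit to at least 3; downstream work caps Audit at 8.
Audit at 3 is achievable: Sync=9, Scope=8, Audit=3, Design=2, Prototype=6, Research=7, Docs=1, Draft=4, Review=5.

3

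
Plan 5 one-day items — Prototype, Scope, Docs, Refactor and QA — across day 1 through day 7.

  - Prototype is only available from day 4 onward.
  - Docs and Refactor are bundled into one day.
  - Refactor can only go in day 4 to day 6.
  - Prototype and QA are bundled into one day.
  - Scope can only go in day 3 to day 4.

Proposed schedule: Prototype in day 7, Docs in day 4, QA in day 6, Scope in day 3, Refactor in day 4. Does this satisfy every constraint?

No. Prototype and QA are bundled into one day is not satisfied.

Refactor can only go in day 4 to day 6 — holds.
Docs and Refactor are bundled into one day — holds.
Prototype and QA are bundled into one day — violated.
Scope can only go in day 3 to day 4 — holds.
Prototype is only available from day 4 onward — holds.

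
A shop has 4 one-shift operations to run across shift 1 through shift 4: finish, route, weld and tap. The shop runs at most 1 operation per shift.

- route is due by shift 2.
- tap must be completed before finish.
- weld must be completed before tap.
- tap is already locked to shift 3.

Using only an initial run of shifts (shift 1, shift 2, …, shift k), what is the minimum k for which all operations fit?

4

The precedence chain requires at least 3 distinct shifts.
With at most 1 per shift and 4 operations, at least 4 shifts are needed.
Propagating the time windows through the other constraints, finish can't land before shift 4, so the schedule must run through at least shift 4.
4 works (last occupied shift: shift 4): for example finish=shift 4; tap=shift 3; weld=shift 2; route=shift 1.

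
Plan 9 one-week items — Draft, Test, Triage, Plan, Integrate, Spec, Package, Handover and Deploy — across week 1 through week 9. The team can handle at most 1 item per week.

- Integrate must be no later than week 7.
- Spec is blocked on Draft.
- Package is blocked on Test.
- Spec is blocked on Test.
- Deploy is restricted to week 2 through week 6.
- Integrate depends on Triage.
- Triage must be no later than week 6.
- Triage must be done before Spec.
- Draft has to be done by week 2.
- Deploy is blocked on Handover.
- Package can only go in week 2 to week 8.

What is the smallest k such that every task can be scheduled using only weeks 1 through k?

The precedence chain requires at least 2 distinct weeks.
With at most 1 per week and 9 tasks, at least 9 weeks are needed.
9 works (last occupied week: week 9): for example Plan in week 9; Spec in week 8; Triage in week 4; Handover in week 2; Package in week 7; Integrate in week 5; Draft in week 1; Deploy in week 3; Test in week 6.

9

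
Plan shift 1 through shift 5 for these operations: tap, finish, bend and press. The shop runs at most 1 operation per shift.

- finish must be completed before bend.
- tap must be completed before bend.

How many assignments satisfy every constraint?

Splitting on tap: it can be shift 1 (12), shift 2 (12), shift 3 (10), shift 4 (6). Listing each branch's schedules as (finish, bend, press) by shift number:
tap=shift 1: (2,3,4) (2,3,5) (2,4,3) (2,4,5) (2,5,3) (2,5,4) (3,4,2) (3,4,5) (3,5,2) (3,5,4) (4,5,2) (4,5,3) — 12.
tap=shift 2: (1,3,4) (1,3,5) (1,4,3) (1,4,5) (1,5,3) (1,5,4) (3,4,1) (3,4,5) (3,5,1) (3,5,4) (4,5,1) (4,5,3) — 12.
tap=shift 3: (1,4,2) (1,4,5) (1,5,2) (1,5,4) (2,4,1) (2,4,5) (2,5,1) (2,5,4) (4,5,1) (4,5,2) — 10.
tap=shift 4: (1,5,2) (1,5,3) (2,5,1) (2,5,3) (3,5,1) (3,5,2) — 6.
Summing: 12 + 12 + 10 + 6 = 40.

40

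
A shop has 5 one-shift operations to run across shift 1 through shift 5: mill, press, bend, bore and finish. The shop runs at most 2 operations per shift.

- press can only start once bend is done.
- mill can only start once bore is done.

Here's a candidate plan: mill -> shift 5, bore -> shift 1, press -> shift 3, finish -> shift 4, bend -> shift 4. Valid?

Invalid. press can only start once bend is done.

mill can only start once bore is done — holds.
press can only start once bend is done — violated.
The shop runs at most 2 operations per shift — holds.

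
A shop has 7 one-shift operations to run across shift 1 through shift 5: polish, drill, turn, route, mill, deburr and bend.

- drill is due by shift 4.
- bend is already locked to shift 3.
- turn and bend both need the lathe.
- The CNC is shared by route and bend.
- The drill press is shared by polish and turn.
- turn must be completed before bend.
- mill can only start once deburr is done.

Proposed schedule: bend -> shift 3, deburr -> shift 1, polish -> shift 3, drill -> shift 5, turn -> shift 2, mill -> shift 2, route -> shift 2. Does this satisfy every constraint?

No — it violates: drill is due by shift 4

mill can only start once deburr is done — holds.
turn and bend both need the lathe — holds.
The CNC is shared by route and bend — holds.
The drill press is shared by polish and turn — holds.
bend is already locked to shift 3 — holds.
turn must be completed before bend — holds.
drill is due by shift 4 — violated.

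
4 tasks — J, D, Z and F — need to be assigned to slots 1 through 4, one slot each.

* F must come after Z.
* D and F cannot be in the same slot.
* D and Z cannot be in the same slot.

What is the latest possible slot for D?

4

D at 4 is achievable: D -> 4; Z -> 1; F -> 2; J -> 1.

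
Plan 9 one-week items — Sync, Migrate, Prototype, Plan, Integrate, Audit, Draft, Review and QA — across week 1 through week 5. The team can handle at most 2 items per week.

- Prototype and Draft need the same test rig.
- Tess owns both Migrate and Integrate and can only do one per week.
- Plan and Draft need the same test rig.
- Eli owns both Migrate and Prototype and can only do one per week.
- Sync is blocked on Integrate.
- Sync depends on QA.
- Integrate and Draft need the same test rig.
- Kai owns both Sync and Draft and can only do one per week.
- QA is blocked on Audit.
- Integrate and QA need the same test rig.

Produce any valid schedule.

Plan -> week 4, Review -> week 4, Integrate -> week 1, Sync -> week 3, Audit -> week 1, Draft -> week 5, Migrate -> week 2, QA -> week 2, Prototype -> week 3

Checking: Audit(week 1) before QA(week 2); QA(week 2) before Sync(week 3); Integrate(week 1) before Sync(week 3); Integrate(week 1) != QA(week 2); Integrate(week 1) != Draft(week 5); Plan(week 4) != Draft(week 5); Sync(week 3) != Draft(week 5); Migrate(week 2) != Integrate(week 1); Migrate(week 2) != Prototype(week 3); Prototype(week 3) != Draft(week 5); max 2 per week (cap 2).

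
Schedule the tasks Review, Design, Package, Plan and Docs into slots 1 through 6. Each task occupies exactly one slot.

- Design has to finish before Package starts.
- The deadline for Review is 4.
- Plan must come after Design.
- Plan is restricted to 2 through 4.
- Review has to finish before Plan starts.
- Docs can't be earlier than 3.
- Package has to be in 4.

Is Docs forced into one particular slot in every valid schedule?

Docs can be 3 (e.g. Plan in 2; Review in 1; Package in 4; Docs in 3; Design in 1) or 4 (e.g. Package -> 4; Design -> 1; Review -> 1; Docs -> 4; Plan -> 2).

No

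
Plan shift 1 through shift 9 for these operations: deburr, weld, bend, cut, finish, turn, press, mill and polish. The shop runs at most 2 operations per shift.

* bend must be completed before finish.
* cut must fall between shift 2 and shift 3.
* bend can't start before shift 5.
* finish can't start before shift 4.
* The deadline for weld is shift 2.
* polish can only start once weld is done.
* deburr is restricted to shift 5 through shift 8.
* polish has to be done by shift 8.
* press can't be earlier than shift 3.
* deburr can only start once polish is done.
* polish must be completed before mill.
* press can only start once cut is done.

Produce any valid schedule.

deburr in shift 5; polish in shift 2; mill in shift 3; turn in shift 1; cut in shift 2; weld in shift 1; finish in shift 6; bend in shift 5; press in shift 3

Checking: polish(shift 2) before mill(shift 3); bend(shift 5) before finish(shift 6); cut(shift 2) before press(shift 3); polish(shift 2) before deburr(shift 5); weld(shift 1) before polish(shift 2); press=shift 3 in [shift 3,shift 9]; deburr=shift 5 in [shift 5,shift 8]; cut=shift 2 in [shift 2,shift 3]; bend=shift 5 in [shift 5,shift 9]; polish=shift 2 in [shift 1,shift 8]; finish=shift 6 in [shift 4,shift 9]; weld=shift 1 in [shift 1,shift 2]; max 2 per shift (cap 2).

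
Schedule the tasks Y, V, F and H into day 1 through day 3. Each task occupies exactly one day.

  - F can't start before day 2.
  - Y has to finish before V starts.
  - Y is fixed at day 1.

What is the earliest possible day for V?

Precedence pushes V to at least day 2.
V at day 2 is achievable: Y -> day 1, F -> day 2, H -> day 1, V -> day 2.

day 2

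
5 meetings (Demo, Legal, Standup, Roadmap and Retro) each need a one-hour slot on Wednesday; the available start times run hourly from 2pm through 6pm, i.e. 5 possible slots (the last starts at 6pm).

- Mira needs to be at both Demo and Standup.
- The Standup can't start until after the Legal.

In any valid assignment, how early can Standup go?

3pm

Precedence pushes Standup to at least 3pm.
Standup at 3pm is achievable: Retro in 2pm; Roadmap in 2pm; Legal in 2pm; Demo in 2pm; Standup in 3pm.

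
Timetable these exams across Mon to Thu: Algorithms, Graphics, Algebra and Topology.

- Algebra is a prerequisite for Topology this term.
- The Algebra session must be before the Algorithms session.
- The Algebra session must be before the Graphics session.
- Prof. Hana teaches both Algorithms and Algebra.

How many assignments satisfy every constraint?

36

Splitting on Algorithms: it can be Tue (9), Wed (13), Thu (14). Listing each branch's schedules as (Graphics, Algebra, Topology):
Algorithms=Tue: (Tue,Mon,Tue) (Tue,Mon,Wed) (Tue,Mon,Thu) (Wed,Mon,Tue) (Wed,Mon,Wed) (Wed,Mon,Thu) (Thu,Mon,Tue) (Thu,Mon,Wed) (Thu,Mon,Thu) — 9.
Algorithms=Wed: (Tue,Mon,Tue) (Tue,Mon,Wed) (Tue,Mon,Thu) (Wed,Mon,Tue) (Wed,Mon,Wed) (Wed,Mon,Thu) (Wed,Tue,Wed) (Wed,Tue,Thu) (Thu,Mon,Tue) (Thu,Mon,Wed) (Thu,Mon,Thu) (Thu,Tue,Wed) (Thu,Tue,Thu) — 13.
Algorithms=Thu: (Tue,Mon,Tue) (Tue,Mon,Wed) (Tue,Mon,Thu) (Wed,Mon,Tue) (Wed,Mon,Wed) (Wed,Mon,Thu) (Wed,Tue,Wed) (Wed,Tue,Thu) (Thu,Mon,Tue) (Thu,Mon,Wed) (Thu,Mon,Thu) (Thu,Tue,Wed) (Thu,Tue,Thu) (Thu,Wed,Thu) — 14.
Summing: 9 + 13 + 14 = 36.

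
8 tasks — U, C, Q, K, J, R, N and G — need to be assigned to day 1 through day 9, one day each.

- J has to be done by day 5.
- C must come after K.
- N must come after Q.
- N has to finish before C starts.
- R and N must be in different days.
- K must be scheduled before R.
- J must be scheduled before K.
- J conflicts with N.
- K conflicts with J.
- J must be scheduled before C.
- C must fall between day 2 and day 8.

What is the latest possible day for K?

Precedence pushes K to at least day 2; downstream work caps K at day 7.
K at day 7 is achievable: K -> day 7, N -> day 2, Q -> day 1, U -> day 1, J -> day 1, G -> day 1, C -> day 8, R -> day 8.

day 7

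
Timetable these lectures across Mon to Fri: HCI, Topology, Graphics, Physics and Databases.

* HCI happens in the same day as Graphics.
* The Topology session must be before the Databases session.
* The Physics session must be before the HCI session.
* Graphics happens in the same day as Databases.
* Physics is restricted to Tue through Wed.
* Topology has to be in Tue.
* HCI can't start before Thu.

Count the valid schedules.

Enumerating: Databases=Thu; Graphics=Thu; Topology=Tue; Physics=Tue; HCI=Thu | HCI in Thu; Topology in Tue; Graphics in Thu; Databases in Thu; Physics in Wed | Physics -> Tue, Graphics -> Fri, Topology -> Tue, Databases -> Fri, HCI -> Fri | Topology=Tue, Graphics=Fri, Databases=Fri, Physics=Wed, HCI=Fri.

4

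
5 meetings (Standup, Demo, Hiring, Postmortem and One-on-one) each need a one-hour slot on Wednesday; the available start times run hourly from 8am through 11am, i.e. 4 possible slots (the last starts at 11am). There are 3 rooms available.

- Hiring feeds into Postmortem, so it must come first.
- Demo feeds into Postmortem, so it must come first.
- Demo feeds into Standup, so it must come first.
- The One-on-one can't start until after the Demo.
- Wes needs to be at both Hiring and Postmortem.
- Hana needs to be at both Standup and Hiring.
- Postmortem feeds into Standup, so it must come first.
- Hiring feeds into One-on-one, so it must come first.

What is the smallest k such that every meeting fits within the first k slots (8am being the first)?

The precedence chain requires at least 3 distinct slots.
With at most 3 per slot and 5 meetings, at least 2 slots are needed.
3 works (last occupied slot: 10am): for example Postmortem in 9am; Standup in 10am; Hiring in 8am; One-on-one in 9am; Demo in 8am.

3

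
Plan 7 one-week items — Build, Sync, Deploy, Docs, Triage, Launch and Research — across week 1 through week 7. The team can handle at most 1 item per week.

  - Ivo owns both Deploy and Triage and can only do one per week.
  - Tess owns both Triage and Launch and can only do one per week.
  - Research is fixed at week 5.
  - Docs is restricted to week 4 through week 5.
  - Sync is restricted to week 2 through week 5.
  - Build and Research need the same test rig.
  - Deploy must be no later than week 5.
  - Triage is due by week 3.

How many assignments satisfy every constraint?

Splitting on Build: it can be week 6 (4), week 7 (4). Listing each branch's schedules as (Sync, Deploy, Docs, Triage, Launch, Research) by week number:
Build=week 6: (2,1,4,3,7,5) (2,3,4,1,7,5) (3,1,4,2,7,5) (3,2,4,1,7,5) — 4.
Build=week 7: (2,1,4,3,6,5) (2,3,4,1,6,5) (3,1,4,2,6,5) (3,2,4,1,6,5) — 4.
Summing: 4 + 4 = 8.

8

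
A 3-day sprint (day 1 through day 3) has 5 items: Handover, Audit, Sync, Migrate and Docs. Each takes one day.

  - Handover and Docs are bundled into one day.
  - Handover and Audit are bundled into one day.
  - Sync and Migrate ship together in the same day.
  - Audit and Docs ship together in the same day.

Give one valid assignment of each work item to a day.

Migrate -> day 1, Handover -> day 1, Docs -> day 1, Audit -> day 1, Sync -> day 1

Checking: Handover = Audit = day 1; Handover = Docs = day 1; Audit = Docs = day 1; Sync = Migrate = day 1.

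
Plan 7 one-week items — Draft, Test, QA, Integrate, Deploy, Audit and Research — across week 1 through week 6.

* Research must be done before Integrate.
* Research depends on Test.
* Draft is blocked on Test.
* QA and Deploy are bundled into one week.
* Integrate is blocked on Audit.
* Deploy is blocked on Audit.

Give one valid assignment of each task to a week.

Deploy -> week 2; Audit -> week 1; QA -> week 2; Research -> week 2; Test -> week 1; Draft -> week 2; Integrate -> week 3

Checking: Test(week 1) before Draft(week 2); Audit(week 1) before Deploy(week 2); Audit(week 1) before Integrate(week 3); Test(week 1) before Research(week 2); Research(week 2) before Integrate(week 3); QA = Deploy = week 2.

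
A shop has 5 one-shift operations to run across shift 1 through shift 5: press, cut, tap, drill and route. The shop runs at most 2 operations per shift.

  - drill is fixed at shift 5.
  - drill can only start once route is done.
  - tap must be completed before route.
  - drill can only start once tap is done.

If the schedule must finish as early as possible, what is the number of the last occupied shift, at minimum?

5

The precedence chain requires at least 3 distinct shifts.
With at most 2 per shift and 5 operations, at least 3 shifts are needed.
drill can't be placed before shift 5, so the schedule must run through at least shift 5.
5 works (last occupied shift: shift 5): for example drill in shift 5; cut in shift 2; press in shift 1; route in shift 2; tap in shift 1.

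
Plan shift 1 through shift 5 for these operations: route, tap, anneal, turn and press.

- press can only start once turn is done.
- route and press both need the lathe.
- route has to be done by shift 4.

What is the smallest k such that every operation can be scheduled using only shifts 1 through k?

2 shifts

The precedence chain requires at least 2 distinct shifts.
2 works (last occupied shift: shift 2): for example press=shift 2, route=shift 1, anneal=shift 1, tap=shift 1, turn=shift 1.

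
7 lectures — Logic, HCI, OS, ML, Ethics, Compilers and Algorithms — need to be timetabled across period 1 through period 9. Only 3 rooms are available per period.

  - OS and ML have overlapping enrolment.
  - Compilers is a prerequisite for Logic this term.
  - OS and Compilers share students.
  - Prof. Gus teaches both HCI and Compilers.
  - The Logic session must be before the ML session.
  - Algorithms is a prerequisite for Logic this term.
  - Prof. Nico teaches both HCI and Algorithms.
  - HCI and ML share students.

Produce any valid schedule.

ML -> period 3; Compilers -> period 1; OS -> period 2; HCI -> period 2; Ethics -> period 1; Algorithms -> period 1; Logic -> period 2

Checking: Algorithms(period 1) before Logic(period 2); Logic(period 2) before ML(period 3); Compilers(period 1) before Logic(period 2); OS(period 2) != ML(period 3); HCI(period 2) != Compilers(period 1); HCI(period 2) != Algorithms(period 1); OS(period 2) != Compilers(period 1); HCI(period 2) != ML(period 3); max 3 per period (cap 3).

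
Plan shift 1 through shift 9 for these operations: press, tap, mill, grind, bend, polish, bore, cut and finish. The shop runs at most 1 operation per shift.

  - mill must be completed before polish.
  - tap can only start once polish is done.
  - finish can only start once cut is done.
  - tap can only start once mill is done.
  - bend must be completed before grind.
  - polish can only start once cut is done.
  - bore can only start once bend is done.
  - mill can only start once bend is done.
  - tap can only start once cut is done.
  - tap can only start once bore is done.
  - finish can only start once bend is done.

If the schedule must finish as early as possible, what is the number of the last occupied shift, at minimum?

The precedence chain requires at least 4 distinct shifts.
With at most 1 per shift and 9 operations, at least 9 shifts are needed.
9 works (last occupied shift: shift 9): for example bore -> shift 5, press -> shift 9, tap -> shift 6, cut -> shift 3, grind -> shift 8, mill -> shift 2, finish -> shift 7, bend -> shift 1, polish -> shift 4.

shift 9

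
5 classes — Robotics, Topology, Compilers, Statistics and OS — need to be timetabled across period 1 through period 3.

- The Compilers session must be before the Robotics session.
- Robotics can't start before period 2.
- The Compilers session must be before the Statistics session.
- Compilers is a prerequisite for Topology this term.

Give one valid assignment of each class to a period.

Statistics in period 2, Robotics in period 2, OS in period 1, Compilers in period 1, Topology in period 2

Checking: Compilers(period 1) before Topology(period 2); Compilers(period 1) before Robotics(period 2); Compilers(period 1) before Statistics(period 2); Robotics=period 2 in [period 2,period 3].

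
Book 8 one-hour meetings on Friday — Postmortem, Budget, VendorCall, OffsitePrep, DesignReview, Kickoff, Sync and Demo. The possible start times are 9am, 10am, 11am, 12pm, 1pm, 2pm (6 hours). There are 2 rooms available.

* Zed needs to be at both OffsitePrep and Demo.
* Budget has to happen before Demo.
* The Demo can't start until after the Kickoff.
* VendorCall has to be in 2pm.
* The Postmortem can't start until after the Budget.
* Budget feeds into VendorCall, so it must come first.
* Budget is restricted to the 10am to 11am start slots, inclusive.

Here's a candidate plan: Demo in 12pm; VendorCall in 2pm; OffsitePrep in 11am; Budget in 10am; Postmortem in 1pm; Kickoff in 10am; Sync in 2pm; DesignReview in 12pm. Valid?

Valid

Budget is restricted to the 10am to 11am start slots, inclusive — holds.
The Demo can't start until after the Kickoff — holds.
The Postmortem can't start until after the Budget — holds.
Zed needs to be at both OffsitePrep and Demo — holds.
Budget has to happen before Demo — holds.
Budget feeds into VendorCall, so it must come first — holds.
There are 2 rooms available — holds.
VendorCall has to be in 2pm — holds.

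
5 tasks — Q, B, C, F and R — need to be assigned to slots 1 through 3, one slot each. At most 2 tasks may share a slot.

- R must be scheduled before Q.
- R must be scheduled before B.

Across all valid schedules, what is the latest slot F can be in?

F at 3 is achievable: R=1; B=2; F=3; Q=2; C=1.

3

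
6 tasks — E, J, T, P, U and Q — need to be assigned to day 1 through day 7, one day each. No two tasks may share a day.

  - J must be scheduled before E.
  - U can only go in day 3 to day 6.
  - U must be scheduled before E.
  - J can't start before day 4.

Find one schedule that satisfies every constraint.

U in day 3, E in day 5, P in day 2, J in day 4, T in day 1, Q in day 6

Checking: J(day 4) before E(day 5); U(day 3) before E(day 5); J=day 4 in [day 4,day 7]; U=day 3 in [day 3,day 6]; max 1 per day (cap 1).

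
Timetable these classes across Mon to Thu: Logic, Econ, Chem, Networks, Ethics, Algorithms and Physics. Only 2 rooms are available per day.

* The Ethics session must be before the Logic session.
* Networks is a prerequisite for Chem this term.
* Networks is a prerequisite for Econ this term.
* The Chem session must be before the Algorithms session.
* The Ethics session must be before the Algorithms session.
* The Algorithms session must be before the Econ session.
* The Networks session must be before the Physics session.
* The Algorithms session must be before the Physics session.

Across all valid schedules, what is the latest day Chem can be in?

Tue

Precedence pushes Chem to at least Tue; downstream work caps Chem at Tue.
Chem at Tue is achievable: Networks=Mon; Econ=Thu; Physics=Thu; Chem=Tue; Logic=Tue; Ethics=Mon; Algorithms=Wed.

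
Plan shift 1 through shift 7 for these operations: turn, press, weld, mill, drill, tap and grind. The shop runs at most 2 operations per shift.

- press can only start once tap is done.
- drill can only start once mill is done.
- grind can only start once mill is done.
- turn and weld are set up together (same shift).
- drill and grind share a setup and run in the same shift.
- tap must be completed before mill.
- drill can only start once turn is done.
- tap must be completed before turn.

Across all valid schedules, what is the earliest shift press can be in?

Precedence pushes press to at least shift 2.
press at shift 2 is achievable: press in shift 2; tap in shift 1; grind in shift 4; turn in shift 3; weld in shift 3; mill in shift 2; drill in shift 4.

shift 2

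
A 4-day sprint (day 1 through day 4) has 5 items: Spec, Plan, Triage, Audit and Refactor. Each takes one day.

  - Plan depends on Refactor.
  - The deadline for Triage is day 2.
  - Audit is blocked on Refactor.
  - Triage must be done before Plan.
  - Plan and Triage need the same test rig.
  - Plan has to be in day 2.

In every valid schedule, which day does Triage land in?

day 1

Triage's window is day 1–day 2.
Plan is fixed at day 2, and Triage can't share a day with Plan.
So Triage must be day 1.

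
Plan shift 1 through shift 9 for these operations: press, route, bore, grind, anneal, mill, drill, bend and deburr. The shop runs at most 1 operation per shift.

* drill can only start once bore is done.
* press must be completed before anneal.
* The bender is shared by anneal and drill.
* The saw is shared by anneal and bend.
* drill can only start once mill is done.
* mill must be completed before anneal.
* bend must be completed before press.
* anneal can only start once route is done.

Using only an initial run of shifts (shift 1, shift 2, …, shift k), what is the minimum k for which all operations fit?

9 shifts

The precedence chain requires at least 3 distinct shifts.
With at most 1 per shift and 9 operations, at least 9 shifts are needed.
9 works (last occupied shift: shift 9): for example bend=shift 1, route=shift 4, press=shift 2, anneal=shift 5, bore=shift 6, deburr=shift 9, drill=shift 7, grind=shift 8, mill=shift 3.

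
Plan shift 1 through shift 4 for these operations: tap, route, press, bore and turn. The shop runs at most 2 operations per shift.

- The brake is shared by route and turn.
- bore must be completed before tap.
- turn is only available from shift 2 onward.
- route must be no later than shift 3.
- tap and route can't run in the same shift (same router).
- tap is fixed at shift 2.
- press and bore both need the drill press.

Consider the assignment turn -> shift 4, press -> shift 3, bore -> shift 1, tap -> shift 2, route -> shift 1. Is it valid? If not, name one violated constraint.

tap is fixed at shift 2 — holds.
bore must be completed before tap — holds.
tap and route can't run in the same shift (same router) — holds.
turn is only available from shift 2 onward — holds.
press and bore both need the drill press — holds.
route must be no later than shift 3 — holds.
The shop runs at most 2 operations per shift — holds.
The brake is shared by route and turn — holds.

Yes, all constraints hold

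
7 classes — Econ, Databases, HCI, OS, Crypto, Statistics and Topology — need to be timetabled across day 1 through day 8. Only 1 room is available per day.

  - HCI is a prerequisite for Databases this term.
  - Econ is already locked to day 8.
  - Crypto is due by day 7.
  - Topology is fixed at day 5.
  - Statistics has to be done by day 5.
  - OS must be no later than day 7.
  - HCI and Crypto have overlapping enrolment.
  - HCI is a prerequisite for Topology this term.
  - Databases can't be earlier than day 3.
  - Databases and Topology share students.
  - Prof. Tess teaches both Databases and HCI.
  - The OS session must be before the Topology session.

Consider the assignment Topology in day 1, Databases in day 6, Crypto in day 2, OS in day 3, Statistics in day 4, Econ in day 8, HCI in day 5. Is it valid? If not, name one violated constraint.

HCI is a prerequisite for Databases this term — holds.
Topology is fixed at day 5 — violated.
Prof. Tess teaches both Databases and HCI — holds.
The OS session must be before the Topology session — violated.
Econ is already locked to day 8 — holds.
Only 1 room is available per day — holds.
Databases can't be earlier than day 3 — holds.
OS must be no later than day 7 — holds.
Crypto is due by day 7 — holds.
HCI and Crypto have overlapping enrolment — holds.
Databases and Topology share students — holds.
HCI is a prerequisite for Topology this term — violated.
Statistics has to be done by day 5 — holds.

No — it violates: HCI is a prerequisite for Topology this term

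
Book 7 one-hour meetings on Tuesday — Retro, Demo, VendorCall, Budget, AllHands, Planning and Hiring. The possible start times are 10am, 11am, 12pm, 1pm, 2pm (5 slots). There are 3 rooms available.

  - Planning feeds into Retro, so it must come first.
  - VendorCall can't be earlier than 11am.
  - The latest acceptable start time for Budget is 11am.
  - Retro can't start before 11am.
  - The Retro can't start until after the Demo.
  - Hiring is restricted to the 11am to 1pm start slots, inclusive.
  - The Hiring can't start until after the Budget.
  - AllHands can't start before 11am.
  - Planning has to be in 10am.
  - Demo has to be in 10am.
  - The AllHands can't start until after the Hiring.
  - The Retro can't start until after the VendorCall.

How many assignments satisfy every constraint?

Splitting on Retro: it can be 12pm (9), 1pm (18), 2pm (27). Listing each branch's schedules as (Demo, VendorCall, Budget, AllHands, Planning, Hiring):
Retro=12pm: (10am,11am,10am,12pm,10am,11am) (10am,11am,10am,1pm,10am,11am) (10am,11am,10am,1pm,10am,12pm) (10am,11am,10am,2pm,10am,11am) (10am,11am,10am,2pm,10am,12pm) (10am,11am,10am,2pm,10am,1pm) (10am,11am,11am,1pm,10am,12pm) (10am,11am,11am,2pm,10am,12pm) (10am,11am,11am,2pm,10am,1pm) — 9.
Retro=1pm: (10am,11am,10am,12pm,10am,11am) (10am,11am,10am,1pm,10am,11am) (10am,11am,10am,1pm,10am,12pm) (10am,11am,10am,2pm,10am,11am) (10am,11am,10am,2pm,10am,12pm) (10am,11am,10am,2pm,10am,1pm) (10am,11am,11am,1pm,10am,12pm) (10am,11am,11am,2pm,10am,12pm) (10am,11am,11am,2pm,10am,1pm) (10am,12pm,10am,12pm,10am,11am) (10am,12pm,10am,1pm,10am,11am) (10am,12pm,10am,1pm,10am,12pm) (10am,12pm,10am,2pm,10am,11am) (10am,12pm,10am,2pm,10am,12pm) (10am,12pm,10am,2pm,10am,1pm) (10am,12pm,11am,1pm,10am,12pm) (10am,12pm,11am,2pm,10am,12pm) (10am,12pm,11am,2pm,10am,1pm) — 18.
Retro=2pm: (10am,11am,10am,12pm,10am,11am) (10am,11am,10am,1pm,10am,11am) (10am,11am,10am,1pm,10am,12pm) (10am,11am,10am,2pm,10am,11am) (10am,11am,10am,2pm,10am,12pm) (10am,11am,10am,2pm,10am,1pm) (10am,11am,11am,1pm,10am,12pm) (10am,11am,11am,2pm,10am,12pm) (10am,11am,11am,2pm,10am,1pm) (10am,12pm,10am,12pm,10am,11am) (10am,12pm,10am,1pm,10am,11am) (10am,12pm,10am,1pm,10am,12pm) (10am,12pm,10am,2pm,10am,11am) (10am,12pm,10am,2pm,10am,12pm) (10am,12pm,10am,2pm,10am,1pm) (10am,12pm,11am,1pm,10am,12pm) (10am,12pm,11am,2pm,10am,12pm) (10am,12pm,11am,2pm,10am,1pm) (10am,1pm,10am,12pm,10am,11am) (10am,1pm,10am,1pm,10am,11am) (10am,1pm,10am,1pm,10am,12pm) (10am,1pm,10am,2pm,10am,11am) (10am,1pm,10am,2pm,10am,12pm) (10am,1pm,10am,2pm,10am,1pm) (10am,1pm,11am,1pm,10am,12pm) (10am,1pm,11am,2pm,10am,12pm) (10am,1pm,11am,2pm,10am,1pm) — 27.
Summing: 9 + 18 + 27 = 54.

54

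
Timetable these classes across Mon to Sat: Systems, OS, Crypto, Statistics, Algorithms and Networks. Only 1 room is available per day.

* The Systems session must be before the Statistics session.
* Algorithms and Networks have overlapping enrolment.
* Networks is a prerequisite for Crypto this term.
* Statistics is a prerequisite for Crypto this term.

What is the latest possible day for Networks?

Downstream work caps Networks at Fri.
Networks at Fri is achievable: OS in Wed; Systems in Mon; Statistics in Tue; Algorithms in Thu; Crypto in Sat; Networks in Fri.

Fri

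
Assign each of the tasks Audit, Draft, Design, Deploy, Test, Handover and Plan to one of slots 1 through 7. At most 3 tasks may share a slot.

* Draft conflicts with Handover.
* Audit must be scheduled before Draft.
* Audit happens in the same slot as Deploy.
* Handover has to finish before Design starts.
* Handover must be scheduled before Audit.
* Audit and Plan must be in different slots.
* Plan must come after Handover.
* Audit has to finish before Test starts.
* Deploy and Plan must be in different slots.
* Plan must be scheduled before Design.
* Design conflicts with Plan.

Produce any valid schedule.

Deploy=2; Handover=1; Test=3; Design=4; Plan=3; Audit=2; Draft=3

Checking: Audit(2) before Test(3); Handover(1) before Audit(2); Handover(1) before Plan(3); Audit(2) before Draft(3); Plan(3) before Design(4); Handover(1) before Design(4); Audit(2) != Plan(3); Design(4) != Plan(3); Deploy(2) != Plan(3); Draft(3) != Handover(1); Audit = Deploy = 2; max 3 per slot (cap 3).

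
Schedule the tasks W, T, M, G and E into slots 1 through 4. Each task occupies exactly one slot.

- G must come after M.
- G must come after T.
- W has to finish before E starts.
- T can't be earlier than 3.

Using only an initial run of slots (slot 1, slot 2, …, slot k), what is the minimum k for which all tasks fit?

The precedence chain requires at least 2 distinct slots.
Propagating the time windows through the other constraints, G can't land before 4, so the schedule must run through at least slot 4.
4 works (last occupied slot: 4): for example M in 1, W in 1, T in 3, G in 4, E in 2.

4 slots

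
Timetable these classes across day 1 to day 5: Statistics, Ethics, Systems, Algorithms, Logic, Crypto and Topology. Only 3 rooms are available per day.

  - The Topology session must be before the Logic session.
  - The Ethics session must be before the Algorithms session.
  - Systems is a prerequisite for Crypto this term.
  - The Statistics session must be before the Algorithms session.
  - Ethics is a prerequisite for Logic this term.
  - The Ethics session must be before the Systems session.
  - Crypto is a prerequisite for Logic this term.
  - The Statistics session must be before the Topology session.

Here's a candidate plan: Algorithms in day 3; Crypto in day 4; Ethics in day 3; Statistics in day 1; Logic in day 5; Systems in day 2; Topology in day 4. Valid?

Invalid. The Ethics session must be before the Systems session.

Crypto is a prerequisite for Logic this term — holds.
Systems is a prerequisite for Crypto this term — holds.
The Statistics session must be before the Topology session — holds.
The Ethics session must be before the Systems session — violated.
The Ethics session must be before the Algorithms session — violated.
Ethics is a prerequisite for Logic this term — holds.
The Statistics session must be before the Algorithms session — holds.
The Topology session must be before the Logic session — holds.
Only 3 rooms are available per day — holds.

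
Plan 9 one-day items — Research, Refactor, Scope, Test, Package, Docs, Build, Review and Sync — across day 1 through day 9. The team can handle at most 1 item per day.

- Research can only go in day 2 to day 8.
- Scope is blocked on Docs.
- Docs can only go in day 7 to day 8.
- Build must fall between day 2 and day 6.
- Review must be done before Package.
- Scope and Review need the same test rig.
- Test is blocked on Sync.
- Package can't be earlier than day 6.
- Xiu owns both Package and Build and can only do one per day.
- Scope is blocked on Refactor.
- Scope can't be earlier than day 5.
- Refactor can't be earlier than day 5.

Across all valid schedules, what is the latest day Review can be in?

Downstream work caps Review at day 8.
Review at day 6 is achievable: Sync in day 1; Test in day 4; Review in day 6; Package in day 8; Refactor in day 5; Docs in day 7; Build in day 2; Research in day 3; Scope in day 9.
Nothing later works — the conflict and capacity constraints rule out every day after day 6.

day 6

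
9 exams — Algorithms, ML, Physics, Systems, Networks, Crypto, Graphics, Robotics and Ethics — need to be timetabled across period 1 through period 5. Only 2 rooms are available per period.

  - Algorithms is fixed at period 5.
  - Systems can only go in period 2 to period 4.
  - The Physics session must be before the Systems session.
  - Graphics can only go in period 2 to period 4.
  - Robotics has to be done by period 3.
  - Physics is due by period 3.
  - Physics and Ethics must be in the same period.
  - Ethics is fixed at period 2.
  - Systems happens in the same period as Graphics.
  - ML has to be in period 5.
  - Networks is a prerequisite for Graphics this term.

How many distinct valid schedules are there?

Splitting on Systems: it can be period 3 (1), period 4 (6). Listing each branch's schedules as (Algorithms, ML, Physics, Networks, Crypto, Graphics, Robotics, Ethics) by period number:
Systems=period 3: (5,5,2,1,4,3,1,2) — 1.
Systems=period 4: (5,5,2,1,1,4,3,2) (5,5,2,1,3,4,1,2) (5,5,2,1,3,4,3,2) (5,5,2,3,1,4,1,2) (5,5,2,3,1,4,3,2) (5,5,2,3,3,4,1,2) — 6.
Summing: 1 + 6 = 7.

7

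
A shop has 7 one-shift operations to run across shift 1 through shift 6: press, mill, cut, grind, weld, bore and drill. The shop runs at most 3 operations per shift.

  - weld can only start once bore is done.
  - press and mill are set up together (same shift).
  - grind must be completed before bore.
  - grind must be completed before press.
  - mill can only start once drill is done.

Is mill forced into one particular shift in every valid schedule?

No

mill can be shift 2 (e.g. grind -> shift 1, weld -> shift 3, press -> shift 2, drill -> shift 1, cut -> shift 1, bore -> shift 2, mill -> shift 2) or shift 3 (e.g. press=shift 3; weld=shift 3; mill=shift 3; cut=shift 1; drill=shift 1; grind=shift 1; bore=shift 2).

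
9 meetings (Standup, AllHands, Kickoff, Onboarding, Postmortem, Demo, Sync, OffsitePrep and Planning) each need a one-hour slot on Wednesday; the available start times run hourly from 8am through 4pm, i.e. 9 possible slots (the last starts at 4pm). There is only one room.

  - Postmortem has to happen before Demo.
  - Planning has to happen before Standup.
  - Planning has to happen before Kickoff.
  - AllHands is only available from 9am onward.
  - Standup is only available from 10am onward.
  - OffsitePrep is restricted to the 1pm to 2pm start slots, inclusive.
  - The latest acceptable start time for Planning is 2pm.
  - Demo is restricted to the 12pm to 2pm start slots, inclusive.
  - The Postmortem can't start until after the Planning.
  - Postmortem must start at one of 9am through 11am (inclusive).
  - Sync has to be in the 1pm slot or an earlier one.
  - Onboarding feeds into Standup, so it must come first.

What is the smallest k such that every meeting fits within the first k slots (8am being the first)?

9 slots

The precedence chain requires at least 3 distinct slots.
With at most 1 per slot and 9 meetings, at least 9 slots are needed.
OffsitePrep can't be placed before 1pm — that is slot 6 counting from 8am — so the schedule must run through at least 6 slots.
9 works (last occupied slot: 4pm): for example Planning in 8am, Kickoff in 4pm, AllHands in 3pm, Postmortem in 9am, Demo in 12pm, Onboarding in 11am, OffsitePrep in 1pm, Standup in 2pm, Sync in 10am.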